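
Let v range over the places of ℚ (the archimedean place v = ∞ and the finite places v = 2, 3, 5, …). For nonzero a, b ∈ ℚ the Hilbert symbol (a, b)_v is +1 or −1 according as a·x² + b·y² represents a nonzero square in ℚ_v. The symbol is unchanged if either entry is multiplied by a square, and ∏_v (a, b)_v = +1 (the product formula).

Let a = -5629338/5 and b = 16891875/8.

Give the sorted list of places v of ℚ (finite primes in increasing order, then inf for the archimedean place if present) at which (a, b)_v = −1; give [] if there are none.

[3, 11]

Mod squares: a ≡ -4290, b ≡ 6006. Check v ∈ {∞, 2, 3, 5, 7, 11, 13}.
v=3: a=3^9·(≡1), b=3^3·(≡1) mod 3; (1|3)=+1, (1|3)=+1; (−1)^{9·3·1}·(+1)^3·(+1)^9 = -1.
v=7: a=7^0·(≡4), b=7^1·(≡1) mod 7; (4|7)=+1, (1|7)=+1; (−1)^{0·1·3}·(+1)^1·(+1)^0 = +1.
v=13: a=13^1·(≡6), b=13^1·(≡8) mod 13; (6|13)=-1, (8|13)=-1; (−1)^{1·1·6}·(-1)^1·(-1)^1 = +1.
v=2: v_2(a)=1, v_2(b)=-3; units ≡ 7, 3 (mod 8); ε·ε+αω+βω = 1·1+1·1+-3·0 ≡ 0  ⇒  (a,b)_2 = +1.
v=5: a=5^-1·(≡2), b=5^4·(≡4) mod 5; (2|5)=-1, (4|5)=+1; (−1)^{-1·4·2}·(-1)^4·(+1)^-1 = +1.
v=11: a=11^1·(≡10), b=11^1·(≡10) mod 11; (10|11)=-1, (10|11)=-1; (−1)^{1·1·5}·(-1)^1·(-1)^1 = -1.
v=∞: -4290 < 0 and 6006 > 0  ⇒  (a,b)_∞ = +1.
Ram(-4290, 6006) = {3, 11}; no ℚ_3-point on the conic.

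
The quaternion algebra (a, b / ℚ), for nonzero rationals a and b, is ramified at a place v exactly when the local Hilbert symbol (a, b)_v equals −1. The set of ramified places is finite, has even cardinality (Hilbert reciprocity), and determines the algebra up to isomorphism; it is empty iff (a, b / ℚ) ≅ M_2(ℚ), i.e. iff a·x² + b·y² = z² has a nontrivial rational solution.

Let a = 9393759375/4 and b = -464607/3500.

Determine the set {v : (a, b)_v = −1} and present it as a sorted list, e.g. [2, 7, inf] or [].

[2, 3, 5, 13]

(a, b) ≡ (15, -5005) mod (ℚ^×)²; places V = {2, 3, 5, 7, 11, 13, 19, ∞}.
(a,b)_5: α=5, u≡2; β=-3, v≡1 (mod 5); (2|5)=-1, (1|5)=+1; sign (−1)^0·-1^-3·+1^5 = -1.
(a,b)_19: α=0, u≡15; β=2, v≡6 (mod 19); (15|19)=-1, (6|19)=+1; sign (−1)^0·-1^2·+1^0 = +1.
(a,b)_7: α=2, u≡1; β=-1, v≡6 (mod 7); (1|7)=+1, (6|7)=-1; sign (−1)^0·+1^-1·-1^2 = +1.
(a,b)_11: α=2, u≡4; β=1, v≡7 (mod 11); (4|11)=+1, (7|11)=-1; sign (−1)^0·+1^1·-1^2 = +1.
(a,b)_13: α=2, u≡7; β=1, v≡8 (mod 13); (7|13)=-1, (8|13)=-1; sign (−1)^0·-1^1·-1^2 = -1.
(a,b)_3: α=1, u≡2; β=2, v≡2 (mod 3); (2|3)=-1, (2|3)=-1; sign (−1)^0·-1^2·-1^1 = -1.
(a,b)_∞: sgn(15)=+, sgn(-5005)=−, so +1.
(a,b)_2: α=-2, β=-2; u≡7, v≡3 (mod 8); ε(u)ε(v)=1·1, αω(v)=-2·1, βω(u)=-2·0; sum ≡ 1  ⇒  -1.
Ram(15, -5005) = {2, 3, 5, 13}; no ℚ_2-point on the conic.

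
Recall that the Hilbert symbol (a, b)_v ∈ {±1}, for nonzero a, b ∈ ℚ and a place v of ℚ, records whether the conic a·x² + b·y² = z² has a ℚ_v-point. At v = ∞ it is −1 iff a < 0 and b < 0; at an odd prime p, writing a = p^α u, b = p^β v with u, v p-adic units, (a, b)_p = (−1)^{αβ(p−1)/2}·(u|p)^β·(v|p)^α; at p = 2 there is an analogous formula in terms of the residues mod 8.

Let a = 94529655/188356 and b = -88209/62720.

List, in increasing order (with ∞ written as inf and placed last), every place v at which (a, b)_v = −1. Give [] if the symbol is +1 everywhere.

Mod squares: a ≡ 55, b ≡ -5. Check v ∈ {∞, 2, 3, 5, 7, 11, 19, 23, 31}.
v=∞: 55 > 0 and -5 < 0  ⇒  (a,b)_∞ = +1.
v=2: v_2(a)=-2, v_2(b)=-8; units ≡ 7, 3 (mod 8); ε·ε+αω+βω = 1·1+-2·1+-8·0 ≡ 1  ⇒  (a,b)_2 = -1.
v=11: a=11^1·(≡3), b=11^2·(≡7) mod 11; (3|11)=+1, (7|11)=-1; (−1)^{1·2·5}·(+1)^2·(-1)^1 = -1.
v=19: a=19^2·(≡6), b=19^0·(≡8) mod 19; (6|19)=+1, (8|19)=-1; (−1)^{2·0·9}·(+1)^0·(-1)^2 = +1.
v=23: a=23^2·(≡6), b=23^0·(≡4) mod 23; (6|23)=+1, (4|23)=+1; (−1)^{2·0·11}·(+1)^0·(+1)^2 = +1.
v=7: a=7^-2·(≡3), b=7^-2·(≡2) mod 7; (3|7)=-1, (2|7)=+1; (−1)^{-2·-2·3}·(-1)^-2·(+1)^-2 = +1.
v=31: a=31^-2·(≡27), b=31^0·(≡29) mod 31; (27|31)=-1, (29|31)=-1; (−1)^{-2·0·15}·(-1)^0·(-1)^-2 = +1.
v=3: a=3^2·(≡1), b=3^6·(≡1) mod 3; (1|3)=+1, (1|3)=+1; (−1)^{2·6·1}·(+1)^6·(+1)^2 = +1.
v=5: a=5^1·(≡1), b=5^-1·(≡4) mod 5; (1|5)=+1, (4|5)=+1; (−1)^{1·-1·2}·(+1)^-1·(+1)^1 = +1.
|Ram(55, -5)| = 2, even; anisotropic at {2, 11}.

[2, 11]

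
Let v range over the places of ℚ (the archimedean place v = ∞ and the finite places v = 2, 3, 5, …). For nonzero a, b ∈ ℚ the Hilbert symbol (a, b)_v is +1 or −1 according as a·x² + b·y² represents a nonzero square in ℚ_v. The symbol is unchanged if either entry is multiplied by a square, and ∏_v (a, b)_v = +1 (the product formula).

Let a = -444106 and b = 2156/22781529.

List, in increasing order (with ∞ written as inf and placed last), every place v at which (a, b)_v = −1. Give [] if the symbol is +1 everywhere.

Mod squares: a ≡ -444106, b ≡ 11. Check v ∈ {∞, 2, 3, 7, 11, 13, 19, 29, 31, 37, 43}.
v=∞: -444106 < 0 and 11 > 0  ⇒  (a,b)_∞ = +1.
v=31: a=31^1·(≡27), b=31^0·(≡17) mod 31; (27|31)=-1, (17|31)=-1; (−1)^{1·0·15}·(-1)^0·(-1)^1 = -1.
v=19: a=19^1·(≡15), b=19^0·(≡16) mod 19; (15|19)=-1, (16|19)=+1; (−1)^{1·0·9}·(-1)^0·(+1)^1 = +1.
v=7: a=7^0·(≡2), b=7^2·(≡2) mod 7; (2|7)=+1, (2|7)=+1; (−1)^{0·2·3}·(+1)^2·(+1)^0 = +1.
v=29: a=29^1·(≡27), b=29^0·(≡19) mod 29; (27|29)=-1, (19|29)=-1; (−1)^{1·0·14}·(-1)^0·(-1)^1 = -1.
v=11: a=11^0·(≡8), b=11^1·(≡9) mod 11; (8|11)=-1, (9|11)=+1; (−1)^{0·1·5}·(-1)^1·(+1)^0 = -1.
v=13: a=13^1·(≡2), b=13^0·(≡6) mod 13; (2|13)=-1, (6|13)=-1; (−1)^{1·0·6}·(-1)^0·(-1)^1 = -1.
v=2: v_2(a)=1, v_2(b)=2; units ≡ 3, 3 (mod 8); ε·ε+αω+βω = 1·1+1·1+2·1 ≡ 0  ⇒  (a,b)_2 = +1.
v=43: a=43^0·(≡41), b=43^-2·(≡4) mod 43; (41|43)=+1, (4|43)=+1; (−1)^{0·-2·21}·(+1)^-2·(+1)^0 = +1.
v=37: a=37^0·(≡5), b=37^-2·(≡3) mod 37; (5|37)=-1, (3|37)=+1; (−1)^{0·-2·18}·(-1)^-2·(+1)^0 = +1.
v=3: a=3^0·(≡2), b=3^-2·(≡2) mod 3; (2|3)=-1, (2|3)=-1; (−1)^{0·-2·1}·(-1)^-2·(-1)^0 = +1.
Ram(-444106, 11) = {11, 13, 29, 31}; no ℚ_11-point on the conic.

[11, 13, 29, 31]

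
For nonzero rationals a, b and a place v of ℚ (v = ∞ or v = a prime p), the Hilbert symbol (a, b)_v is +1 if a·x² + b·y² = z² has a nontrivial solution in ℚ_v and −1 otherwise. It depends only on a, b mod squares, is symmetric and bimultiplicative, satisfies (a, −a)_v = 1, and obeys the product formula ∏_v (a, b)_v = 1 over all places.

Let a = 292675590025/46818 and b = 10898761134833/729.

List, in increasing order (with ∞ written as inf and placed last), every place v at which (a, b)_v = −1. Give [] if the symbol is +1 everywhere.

[13, 29]

(a, b) ≡ (2, 377) mod (ℚ^×)²; places V = {2, 3, 5, 7, 11, 13, 17, 29, 41, ∞}.
(a,b)_3: α=-4, u≡2; β=-6, v≡2 (mod 3); (2|3)=-1, (2|3)=-1; sign (−1)^0·-1^-6·-1^-4 = +1.
(a,b)_17: α=-2, u≡15; β=0, v≡3 (mod 17); (15|17)=+1, (3|17)=-1; sign (−1)^0·+1^0·-1^-2 = +1.
(a,b)_29: α=2, u≡15; β=3, v≡16 (mod 29); (15|29)=-1, (16|29)=+1; sign (−1)^0·-1^3·+1^2 = -1.
(a,b)_13: α=2, u≡6; β=3, v≡3 (mod 13); (6|13)=-1, (3|13)=+1; sign (−1)^0·-1^3·+1^2 = -1.
(a,b)_11: α=0, u≡8; β=2, v≡4 (mod 11); (8|11)=-1, (4|11)=+1; sign (−1)^0·-1^2·+1^0 = +1.
(a,b)_7: α=2, u≡2; β=0, v≡5 (mod 7); (2|7)=+1, (5|7)=-1; sign (−1)^0·+1^0·-1^2 = +1.
(a,b)_∞: sgn(2)=+, sgn(377)=+, so +1.
(a,b)_2: α=-1, β=0; u≡1, v≡1 (mod 8); ε(u)ε(v)=0·0, αω(v)=-1·0, βω(u)=0·0; sum ≡ 0  ⇒  +1.
(a,b)_5: α=2, u≡2; β=0, v≡2 (mod 5); (2|5)=-1, (2|5)=-1; sign (−1)^0·-1^0·-1^2 = +1.
(a,b)_41: α=2, u≡39; β=2, v≡9 (mod 41); (39|41)=+1, (9|41)=+1; sign (−1)^0·+1^2·+1^2 = +1.
Ram(2, 377) = {13, 29}; no ℚ_13-point on the conic.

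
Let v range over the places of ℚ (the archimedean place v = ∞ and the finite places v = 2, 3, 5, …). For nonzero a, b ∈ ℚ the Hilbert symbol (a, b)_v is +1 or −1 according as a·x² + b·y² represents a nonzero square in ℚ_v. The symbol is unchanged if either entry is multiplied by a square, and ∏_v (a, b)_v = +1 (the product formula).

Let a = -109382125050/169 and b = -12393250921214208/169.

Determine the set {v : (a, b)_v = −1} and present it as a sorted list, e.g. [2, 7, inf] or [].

[2, 11, 19, inf]

(a, b) ≡ (-262922, -817) mod (ℚ^×)²; places V = {2, 3, 5, 11, 13, 17, 19, 37, 43, ∞}.
(a,b)_2: α=1, β=8; u≡3, v≡7 (mod 8); ε(u)ε(v)=1·1, αω(v)=1·0, βω(u)=8·1; sum ≡ 1  ⇒  -1.
(a,b)_3: α=2, u≡1; β=4, v≡2 (mod 3); (1|3)=+1, (2|3)=-1; sign (−1)^0·+1^4·-1^2 = +1.
(a,b)_∞: sgn(-262922)=−, sgn(-817)=−, so -1.
(a,b)_19: α=1, u≡3; β=1, v≡2 (mod 19); (3|19)=-1, (2|19)=-1; sign (−1)^1·-1^1·-1^1 = -1.
(a,b)_37: α=1, u≡32; β=2, v≡21 (mod 37); (32|37)=-1, (21|37)=+1; sign (−1)^0·-1^2·+1^1 = +1.
(a,b)_5: α=2, u≡2; β=0, v≡3 (mod 5); (2|5)=-1, (3|5)=-1; sign (−1)^0·-1^0·-1^2 = +1.
(a,b)_43: α=2, u≡38; β=3, v≡31 (mod 43); (38|43)=+1, (31|43)=+1; sign (−1)^0·+1^3·+1^2 = +1.
(a,b)_13: α=-2, u≡10; β=-2, v≡7 (mod 13); (10|13)=+1, (7|13)=-1; sign (−1)^0·+1^-2·-1^-2 = +1.
(a,b)_17: α=1, u≡13; β=2, v≡8 (mod 17); (13|17)=+1, (8|17)=+1; sign (−1)^0·+1^2·+1^1 = +1.
(a,b)_11: α=1, u≡4; β=0, v≡8 (mod 11); (4|11)=+1, (8|11)=-1; sign (−1)^0·+1^0·-1^1 = -1.
(-262922, -817 / ℚ) ramifies at {2, 11, 19, ∞}: a division algebra.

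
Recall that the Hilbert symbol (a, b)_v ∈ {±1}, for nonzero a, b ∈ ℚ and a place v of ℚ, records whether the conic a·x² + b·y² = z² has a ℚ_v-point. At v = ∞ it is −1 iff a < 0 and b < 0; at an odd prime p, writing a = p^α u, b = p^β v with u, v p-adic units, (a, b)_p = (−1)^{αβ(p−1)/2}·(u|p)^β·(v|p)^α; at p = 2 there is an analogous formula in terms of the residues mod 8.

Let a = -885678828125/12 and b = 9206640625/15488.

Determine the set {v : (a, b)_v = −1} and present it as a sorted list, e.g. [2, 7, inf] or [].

[3, 5, 13, 37]

(a, b) ≡ (-15, 962) mod (ℚ^×)²; places V = {2, 3, 5, 7, 11, 13, 37, ∞}.
(a,b)_∞: sgn(-15)=−, sgn(962)=+, so +1.
(a,b)_11: α=0, u≡8; β=-2, v≡4 (mod 11); (8|11)=-1, (4|11)=+1; sign (−1)^0·-1^-2·+1^0 = +1.
(a,b)_2: α=-2, β=-7; u≡1, v≡1 (mod 8); ε(u)ε(v)=0·0, αω(v)=-2·0, βω(u)=-7·0; sum ≡ 0  ⇒  +1.
(a,b)_13: α=2, u≡8; β=1, v≡9 (mod 13); (8|13)=-1, (9|13)=+1; sign (−1)^0·-1^1·+1^2 = -1.
(a,b)_5: α=7, u≡3; β=8, v≡3 (mod 5); (3|5)=-1, (3|5)=-1; sign (−1)^0·-1^8·-1^7 = -1.
(a,b)_37: α=2, u≡29; β=1, v≡26 (mod 37); (29|37)=-1, (26|37)=+1; sign (−1)^0·-1^1·+1^2 = -1.
(a,b)_3: α=-1, u≡1; β=0, v≡2 (mod 3); (1|3)=+1, (2|3)=-1; sign (−1)^0·+1^0·-1^-1 = -1.
(a,b)_7: α=2, u≡3; β=2, v≡5 (mod 7); (3|7)=-1, (5|7)=-1; sign (−1)^0·-1^2·-1^2 = +1.
|Ram(-15, 962)| = 4, even; anisotropic at {3, 5, 13, 37}.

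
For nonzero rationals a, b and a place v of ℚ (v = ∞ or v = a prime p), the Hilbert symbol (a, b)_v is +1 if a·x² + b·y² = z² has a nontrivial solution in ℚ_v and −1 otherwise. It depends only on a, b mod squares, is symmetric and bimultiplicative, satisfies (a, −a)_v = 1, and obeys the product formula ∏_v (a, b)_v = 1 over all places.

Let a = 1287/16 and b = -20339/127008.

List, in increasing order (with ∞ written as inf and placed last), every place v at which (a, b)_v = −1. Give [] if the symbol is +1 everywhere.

(a, b) ≡ (143, -22) mod (ℚ^×)²; places V = {2, 3, 7, 11, 13, 43, ∞}.
(a,b)_43: α=0, u≡24; β=2, v≡10 (mod 43); (24|43)=+1, (10|43)=+1; sign (−1)^0·+1^2·+1^0 = +1.
(a,b)_∞: sgn(143)=+, sgn(-22)=−, so +1.
(a,b)_13: α=1, u≡7; β=0, v≡10 (mod 13); (7|13)=-1, (10|13)=+1; sign (−1)^0·-1^0·+1^1 = +1.
(a,b)_3: α=2, u≡2; β=-4, v≡2 (mod 3); (2|3)=-1, (2|3)=-1; sign (−1)^0·-1^-4·-1^2 = +1.
(a,b)_11: α=1, u≡8; β=1, v≡5 (mod 11); (8|11)=-1, (5|11)=+1; sign (−1)^1·-1^1·+1^1 = +1.
(a,b)_7: α=0, u≡3; β=-2, v≡5 (mod 7); (3|7)=-1, (5|7)=-1; sign (−1)^0·-1^-2·-1^0 = +1.
(a,b)_2: α=-4, β=-5; u≡7, v≡5 (mod 8); ε(u)ε(v)=1·0, αω(v)=-4·1, βω(u)=-5·0; sum ≡ 0  ⇒  +1.
Every local symbol is +1, so the conic 143·x² + -22·y² = z² has ℚ_v-points for all v and hence a ℚ-point; (a, b / ℚ) ≅ M_2(ℚ).

[]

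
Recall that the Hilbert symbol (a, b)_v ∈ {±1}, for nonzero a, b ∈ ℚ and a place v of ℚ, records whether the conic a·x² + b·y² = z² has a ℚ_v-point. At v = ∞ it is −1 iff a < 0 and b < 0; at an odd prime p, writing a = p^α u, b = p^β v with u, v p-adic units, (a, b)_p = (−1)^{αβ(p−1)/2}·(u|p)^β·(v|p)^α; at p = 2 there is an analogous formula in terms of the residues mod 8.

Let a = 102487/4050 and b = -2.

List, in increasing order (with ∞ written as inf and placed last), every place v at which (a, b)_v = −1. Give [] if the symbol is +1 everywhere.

[2, 7]

Mod squares: a ≡ 14, b ≡ -2. Check v ∈ {∞, 2, 3, 5, 7, 11}.
v=∞: 14 > 0 and -2 < 0  ⇒  (a,b)_∞ = +1.
v=7: a=7^1·(≡1), b=7^0·(≡5) mod 7; (1|7)=+1, (5|7)=-1; (−1)^{1·0·3}·(+1)^0·(-1)^1 = -1.
v=2: v_2(a)=-1, v_2(b)=1; units ≡ 7, 7 (mod 8); ε·ε+αω+βω = 1·1+-1·0+1·0 ≡ 1  ⇒  (a,b)_2 = -1.
v=11: a=11^4·(≡9), b=11^0·(≡9) mod 11; (9|11)=+1, (9|11)=+1; (−1)^{4·0·5}·(+1)^0·(+1)^4 = +1.
v=5: a=5^-2·(≡1), b=5^0·(≡3) mod 5; (1|5)=+1, (3|5)=-1; (−1)^{-2·0·2}·(+1)^0·(-1)^-2 = +1.
v=3: a=3^-4·(≡2), b=3^0·(≡1) mod 3; (2|3)=-1, (1|3)=+1; (−1)^{-4·0·1}·(-1)^0·(+1)^-4 = +1.
(14, -2 / ℚ) ramifies at {2, 7}: a division algebra.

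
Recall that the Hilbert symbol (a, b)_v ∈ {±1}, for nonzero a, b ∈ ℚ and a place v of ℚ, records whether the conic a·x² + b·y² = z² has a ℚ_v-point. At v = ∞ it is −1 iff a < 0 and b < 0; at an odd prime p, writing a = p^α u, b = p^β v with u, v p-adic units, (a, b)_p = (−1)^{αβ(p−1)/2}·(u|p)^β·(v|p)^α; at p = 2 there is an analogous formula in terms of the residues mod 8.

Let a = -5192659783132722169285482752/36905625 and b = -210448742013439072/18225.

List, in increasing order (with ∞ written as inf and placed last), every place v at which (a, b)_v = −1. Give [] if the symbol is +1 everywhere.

[11, 17, 31, 37, 47, inf]

Mod squares: a ≡ -12617, b ≡ -544918. Check v ∈ {∞, 2, 3, 5, 11, 13, 17, 19, 31, 37, 47}.
v=13: a=13^2·(≡2), b=13^2·(≡12) mod 13; (2|13)=-1, (12|13)=+1; (−1)^{2·2·6}·(-1)^2·(+1)^2 = +1.
v=47: a=47^2·(≡26), b=47^1·(≡41) mod 47; (26|47)=-1, (41|47)=-1; (−1)^{2·1·23}·(-1)^1·(-1)^2 = -1.
v=31: a=31^1·(≡17), b=31^1·(≡29) mod 31; (17|31)=-1, (29|31)=-1; (−1)^{1·1·15}·(-1)^1·(-1)^1 = -1.
v=19: a=19^4·(≡10), b=19^2·(≡12) mod 19; (10|19)=-1, (12|19)=-1; (−1)^{4·2·9}·(-1)^2·(-1)^4 = +1.
v=37: a=37^3·(≡2), b=37^2·(≡14) mod 37; (2|37)=-1, (14|37)=-1; (−1)^{3·2·18}·(-1)^2·(-1)^3 = -1.
v=3: a=3^-10·(≡1), b=3^-6·(≡2) mod 3; (1|3)=+1, (2|3)=-1; (−1)^{-10·-6·1}·(+1)^-6·(-1)^-10 = +1.
v=∞: -12617 < 0 and -544918 < 0  ⇒  (a,b)_∞ = -1.
v=5: a=5^-4·(≡2), b=5^-2·(≡2) mod 5; (2|5)=-1, (2|5)=-1; (−1)^{-4·-2·2}·(-1)^-2·(-1)^-4 = +1.
v=11: a=11^1·(≡8), b=11^1·(≡7) mod 11; (8|11)=-1, (7|11)=-1; (−1)^{1·1·5}·(-1)^1·(-1)^1 = -1.
v=17: a=17^6·(≡5), b=17^3·(≡16) mod 17; (5|17)=-1, (16|17)=+1; (−1)^{6·3·8}·(-1)^3·(+1)^6 = -1.
v=2: v_2(a)=8, v_2(b)=5; units ≡ 7, 5 (mod 8); ε·ε+αω+βω = 1·0+8·1+5·0 ≡ 0  ⇒  (a,b)_2 = +1.
(-12617, -544918 / ℚ) ramifies at {11, 17, 31, 37, 47, ∞}: a division algebra.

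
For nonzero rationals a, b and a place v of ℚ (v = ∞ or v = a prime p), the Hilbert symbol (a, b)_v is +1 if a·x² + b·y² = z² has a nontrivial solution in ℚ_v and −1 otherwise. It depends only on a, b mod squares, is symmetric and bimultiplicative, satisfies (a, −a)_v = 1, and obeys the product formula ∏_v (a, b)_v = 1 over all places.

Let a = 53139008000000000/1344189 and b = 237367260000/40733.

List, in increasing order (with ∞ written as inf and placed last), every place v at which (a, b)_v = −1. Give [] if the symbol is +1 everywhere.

(a, b) ≡ (3570, 462) mod (ℚ^×)²; places V = {2, 3, 5, 7, 11, 13, 17, 23, ∞}.
(a,b)_17: α=3, u≡6; β=2, v≡11 (mod 17); (6|17)=-1, (11|17)=-1; sign (−1)^0·-1^2·-1^3 = -1.
(a,b)_13: α=2, u≡6; β=2, v≡8 (mod 13); (6|13)=-1, (8|13)=-1; sign (−1)^0·-1^2·-1^2 = +1.
(a,b)_2: α=15, β=5; u≡1, v≡7 (mod 8); ε(u)ε(v)=0·1, αω(v)=15·0, βω(u)=5·0; sum ≡ 0  ⇒  +1.
(a,b)_3: α=-1, u≡2; β=5, v≡1 (mod 3); (2|3)=-1, (1|3)=+1; sign (−1)^1·-1^5·+1^-1 = +1.
(a,b)_∞: sgn(3570)=+, sgn(462)=+, so +1.
(a,b)_11: α=-2, u≡10; β=-1, v≡5 (mod 11); (10|11)=-1, (5|11)=+1; sign (−1)^0·-1^-1·+1^-2 = -1.
(a,b)_5: α=9, u≡4; β=4, v≡2 (mod 5); (4|5)=+1, (2|5)=-1; sign (−1)^0·+1^4·-1^9 = -1.
(a,b)_7: α=-1, u≡5; β=-1, v≡5 (mod 7); (5|7)=-1, (5|7)=-1; sign (−1)^1·-1^-1·-1^-1 = -1.
(a,b)_23: α=-2, u≡21; β=-2, v≡12 (mod 23); (21|23)=-1, (12|23)=+1; sign (−1)^0·-1^-2·+1^-2 = +1.
(3570, 462 / ℚ) ramifies at {5, 7, 11, 17}: a division algebra.

[5, 7, 11, 17]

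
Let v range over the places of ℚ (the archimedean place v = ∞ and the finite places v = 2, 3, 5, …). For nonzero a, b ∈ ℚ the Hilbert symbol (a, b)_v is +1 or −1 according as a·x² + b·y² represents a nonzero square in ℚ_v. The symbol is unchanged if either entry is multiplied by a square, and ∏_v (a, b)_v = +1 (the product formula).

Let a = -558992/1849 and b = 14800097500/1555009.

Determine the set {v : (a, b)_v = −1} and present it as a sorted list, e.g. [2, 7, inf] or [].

[2, 31]

Mod squares: a ≡ -713, b ≡ 31. Check v ∈ {∞, 2, 5, 7, 19, 23, 29, 31, 43}.
v=7: a=7^2·(≡2), b=7^0·(≡6) mod 7; (2|7)=+1, (6|7)=-1; (−1)^{2·0·3}·(+1)^0·(-1)^2 = +1.
v=19: a=19^0·(≡17), b=19^2·(≡2) mod 19; (17|19)=+1, (2|19)=-1; (−1)^{0·2·9}·(+1)^2·(-1)^0 = +1.
v=23: a=23^1·(≡11), b=23^2·(≡12) mod 23; (11|23)=-1, (12|23)=+1; (−1)^{1·2·11}·(-1)^2·(+1)^1 = +1.
v=∞: -713 < 0 and 31 > 0  ⇒  (a,b)_∞ = +1.
v=5: a=5^0·(≡2), b=5^4·(≡4) mod 5; (2|5)=-1, (4|5)=+1; (−1)^{0·4·2}·(-1)^4·(+1)^0 = +1.
v=29: a=29^0·(≡19), b=29^-2·(≡18) mod 29; (19|29)=-1, (18|29)=-1; (−1)^{0·-2·14}·(-1)^-2·(-1)^0 = +1.
v=31: a=31^1·(≡16), b=31^1·(≡10) mod 31; (16|31)=+1, (10|31)=+1; (−1)^{1·1·15}·(+1)^1·(+1)^1 = -1.
v=43: a=43^-2·(≡8), b=43^-2·(≡25) mod 43; (8|43)=-1, (25|43)=+1; (−1)^{-2·-2·21}·(-1)^-2·(+1)^-2 = +1.
v=2: v_2(a)=4, v_2(b)=2; units ≡ 7, 7 (mod 8); ε·ε+αω+βω = 1·1+4·0+2·0 ≡ 1  ⇒  (a,b)_2 = -1.
Ram(-713, 31) = {2, 31}; no ℚ_2-point on the conic.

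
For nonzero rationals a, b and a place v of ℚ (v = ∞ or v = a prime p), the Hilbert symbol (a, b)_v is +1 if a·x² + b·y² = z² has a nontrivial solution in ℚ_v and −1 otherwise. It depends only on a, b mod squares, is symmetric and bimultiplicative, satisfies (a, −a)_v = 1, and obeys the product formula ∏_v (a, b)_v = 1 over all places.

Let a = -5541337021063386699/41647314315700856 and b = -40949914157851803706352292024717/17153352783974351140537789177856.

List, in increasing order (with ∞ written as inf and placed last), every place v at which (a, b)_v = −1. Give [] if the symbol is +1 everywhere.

Mod squares: a ≡ -714, b ≡ -6902. Check v ∈ {∞, 2, 3, 7, 13, 17, 29, 43, 47, 53}.
v=7: a=7^-7·(≡5), b=7^-13·(≡2) mod 7; (5|7)=-1, (2|7)=+1; (−1)^{-7·-13·3}·(-1)^-13·(+1)^-7 = +1.
v=2: v_2(a)=-3, v_2(b)=-13; units ≡ 3, 5 (mod 8); ε·ε+αω+βω = 1·0+-3·1+-13·1 ≡ 0  ⇒  (a,b)_2 = +1.
v=∞: -714 < 0 and -6902 < 0  ⇒  (a,b)_∞ = -1.
v=29: a=29^2·(≡27), b=29^3·(≡24) mod 29; (27|29)=-1, (24|29)=+1; (−1)^{2·3·14}·(-1)^3·(+1)^2 = -1.
v=43: a=43^-6·(≡21), b=43^-10·(≡38) mod 43; (21|43)=+1, (38|43)=+1; (−1)^{-6·-10·21}·(+1)^-10·(+1)^-6 = +1.
v=13: a=13^4·(≡12), b=13^6·(≡1) mod 13; (12|13)=+1, (1|13)=+1; (−1)^{4·6·6}·(+1)^6·(+1)^4 = +1.
v=47: a=47^2·(≡43), b=47^4·(≡21) mod 47; (43|47)=-1, (21|47)=+1; (−1)^{2·4·23}·(-1)^4·(+1)^2 = +1.
v=17: a=17^1·(≡8), b=17^1·(≡9) mod 17; (8|17)=+1, (9|17)=+1; (−1)^{1·1·8}·(+1)^1·(+1)^1 = +1.
v=3: a=3^7·(≡2), b=3^12·(≡1) mod 3; (2|3)=-1, (1|3)=+1; (−1)^{7·12·1}·(-1)^12·(+1)^7 = +1.
v=53: a=53^2·(≡25), b=53^4·(≡33) mod 53; (25|53)=+1, (33|53)=-1; (−1)^{2·4·26}·(+1)^4·(-1)^2 = +1.
|Ram(-714, -6902)| = 2, even; anisotropic at {29, ∞}.

[29, inf]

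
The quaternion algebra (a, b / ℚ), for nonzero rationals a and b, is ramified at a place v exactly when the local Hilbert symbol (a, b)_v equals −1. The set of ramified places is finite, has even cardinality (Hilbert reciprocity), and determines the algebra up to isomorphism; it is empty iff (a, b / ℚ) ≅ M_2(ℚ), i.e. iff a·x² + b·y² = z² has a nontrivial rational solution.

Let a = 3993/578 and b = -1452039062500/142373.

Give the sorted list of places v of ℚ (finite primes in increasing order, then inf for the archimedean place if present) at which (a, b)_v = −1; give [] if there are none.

Mod squares: a ≡ 66, b ≡ -85085. Check v ∈ {∞, 2, 3, 5, 7, 11, 13, 17, 29, 43}.
v=5: a=5^0·(≡1), b=5^9·(≡2) mod 5; (1|5)=+1, (2|5)=-1; (−1)^{0·9·2}·(+1)^9·(-1)^0 = +1.
v=17: a=17^-2·(≡16), b=17^1·(≡14) mod 17; (16|17)=+1, (14|17)=-1; (−1)^{-2·1·8}·(+1)^1·(-1)^-2 = +1.
v=∞: 66 > 0 and -85085 < 0  ⇒  (a,b)_∞ = +1.
v=3: a=3^1·(≡1), b=3^0·(≡1) mod 3; (1|3)=+1, (1|3)=+1; (−1)^{1·0·1}·(+1)^0·(+1)^1 = +1.
v=11: a=11^3·(≡6), b=11^-1·(≡1) mod 11; (6|11)=-1, (1|11)=+1; (−1)^{3·-1·5}·(-1)^-1·(+1)^3 = +1.
v=2: v_2(a)=-1, v_2(b)=2; units ≡ 1, 3 (mod 8); ε·ε+αω+βω = 0·1+-1·1+2·0 ≡ 1  ⇒  (a,b)_2 = -1.
v=7: a=7^0·(≡6), b=7^-1·(≡4) mod 7; (6|7)=-1, (4|7)=+1; (−1)^{0·-1·3}·(-1)^-1·(+1)^0 = -1.
v=43: a=43^0·(≡11), b=43^-2·(≡32) mod 43; (11|43)=+1, (32|43)=-1; (−1)^{0·-2·21}·(+1)^-2·(-1)^0 = +1.
v=29: a=29^0·(≡19), b=29^2·(≡5) mod 29; (19|29)=-1, (5|29)=+1; (−1)^{0·2·14}·(-1)^2·(+1)^0 = +1.
v=13: a=13^0·(≡9), b=13^1·(≡6) mod 13; (9|13)=+1, (6|13)=-1; (−1)^{0·1·6}·(+1)^1·(-1)^0 = +1.
Ram(66, -85085) = {2, 7}; no ℚ_2-point on the conic.

[2, 7]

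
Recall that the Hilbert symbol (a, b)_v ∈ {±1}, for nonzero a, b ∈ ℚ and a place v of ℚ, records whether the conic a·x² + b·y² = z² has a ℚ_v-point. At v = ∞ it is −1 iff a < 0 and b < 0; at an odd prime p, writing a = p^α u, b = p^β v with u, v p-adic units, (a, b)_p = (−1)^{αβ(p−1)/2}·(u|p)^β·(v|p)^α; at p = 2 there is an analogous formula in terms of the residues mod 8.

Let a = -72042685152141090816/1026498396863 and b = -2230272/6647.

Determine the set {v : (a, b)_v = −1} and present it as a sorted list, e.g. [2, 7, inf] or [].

(a, b) ≡ (-1702, -46) mod (ℚ^×)²; places V = {2, 3, 11, 13, 17, 23, 37, 43, ∞}.
(a,b)_23: α=-1, u≡13; β=-1, v≡10 (mod 23); (13|23)=+1, (10|23)=-1; sign (−1)^1·+1^-1·-1^-1 = +1.
(a,b)_17: α=-6, u≡13; β=-2, v≡10 (mod 17); (13|17)=+1, (10|17)=-1; sign (−1)^0·+1^-2·-1^-6 = +1.
(a,b)_3: α=8, u≡2; β=2, v≡2 (mod 3); (2|3)=-1, (2|3)=-1; sign (−1)^0·-1^2·-1^8 = +1.
(a,b)_11: α=8, u≡4; β=2, v≡5 (mod 11); (4|11)=+1, (5|11)=+1; sign (−1)^0·+1^2·+1^8 = +1.
(a,b)_37: α=1, u≡11; β=0, v≡16 (mod 37); (11|37)=+1, (16|37)=+1; sign (−1)^0·+1^0·+1^1 = +1.
(a,b)_∞: sgn(-1702)=−, sgn(-46)=−, so -1.
(a,b)_2: α=13, β=11; u≡5, v≡1 (mod 8); ε(u)ε(v)=0·0, αω(v)=13·0, βω(u)=11·1; sum ≡ 1  ⇒  -1.
(a,b)_13: α=2, u≡3; β=0, v≡2 (mod 13); (3|13)=+1, (2|13)=-1; sign (−1)^0·+1^0·-1^2 = +1.
(a,b)_43: α=-2, u≡2; β=0, v≡21 (mod 43); (2|43)=-1, (21|43)=+1; sign (−1)^0·-1^0·+1^-2 = +1.
Ram(-1702, -46) = {2, ∞}; no ℚ_2-point on the conic.

[2, inf]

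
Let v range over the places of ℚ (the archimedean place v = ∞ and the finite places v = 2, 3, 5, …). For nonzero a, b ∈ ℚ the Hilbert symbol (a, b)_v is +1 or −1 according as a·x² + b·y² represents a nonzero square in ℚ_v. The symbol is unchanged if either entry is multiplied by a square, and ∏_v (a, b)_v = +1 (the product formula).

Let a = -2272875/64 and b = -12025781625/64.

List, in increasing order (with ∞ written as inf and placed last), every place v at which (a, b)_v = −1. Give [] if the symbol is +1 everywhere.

(a, b) ≡ (-90915, -3975465) mod (ℚ^×)²; places V = {2, 3, 5, 11, 13, 19, 29, 37, ∞}.
(a,b)_37: α=0, u≡15; β=1, v≡36 (mod 37); (15|37)=-1, (36|37)=+1; sign (−1)^0·-1^1·+1^0 = -1.
(a,b)_11: α=1, u≡6; β=2, v≡4 (mod 11); (6|11)=-1, (4|11)=+1; sign (−1)^0·-1^2·+1^1 = +1.
(a,b)_29: α=1, u≡2; β=1, v≡26 (mod 29); (2|29)=-1, (26|29)=-1; sign (−1)^0·-1^1·-1^1 = +1.
(a,b)_2: α=-6, β=-6; u≡5, v≡7 (mod 8); ε(u)ε(v)=0·1, αω(v)=-6·0, βω(u)=-6·1; sum ≡ 0  ⇒  +1.
(a,b)_13: α=0, u≡7; β=1, v≡2 (mod 13); (7|13)=-1, (2|13)=-1; sign (−1)^0·-1^1·-1^0 = -1.
(a,b)_∞: sgn(-90915)=−, sgn(-3975465)=−, so -1.
(a,b)_3: α=1, u≡1; β=1, v≡2 (mod 3); (1|3)=+1, (2|3)=-1; sign (−1)^1·+1^1·-1^1 = +1.
(a,b)_5: α=3, u≡3; β=3, v≡3 (mod 5); (3|5)=-1, (3|5)=-1; sign (−1)^0·-1^3·-1^3 = +1.
(a,b)_19: α=1, u≡8; β=1, v≡15 (mod 19); (8|19)=-1, (15|19)=-1; sign (−1)^1·-1^1·-1^1 = -1.
|Ram(-90915, -3975465)| = 4, even; anisotropic at {13, 19, 37, ∞}.

[13, 19, 37, inf]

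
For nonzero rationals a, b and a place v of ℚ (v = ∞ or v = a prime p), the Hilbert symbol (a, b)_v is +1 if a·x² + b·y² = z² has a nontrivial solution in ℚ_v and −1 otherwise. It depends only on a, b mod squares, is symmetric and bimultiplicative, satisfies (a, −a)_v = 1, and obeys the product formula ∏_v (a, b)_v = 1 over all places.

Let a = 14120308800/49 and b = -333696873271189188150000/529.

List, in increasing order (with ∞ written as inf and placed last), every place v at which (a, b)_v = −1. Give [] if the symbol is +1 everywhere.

Mod squares: a ≡ 377, b ≡ -96135. Check v ∈ {∞, 2, 3, 5, 7, 13, 17, 19, 23, 29}.
v=13: a=13^1·(≡4), b=13^3·(≡8) mod 13; (4|13)=+1, (8|13)=-1; (−1)^{1·3·6}·(+1)^3·(-1)^1 = -1.
v=23: a=23^0·(≡12), b=23^-2·(≡5) mod 23; (12|23)=+1, (5|23)=-1; (−1)^{0·-2·11}·(+1)^-2·(-1)^0 = +1.
v=19: a=19^0·(≡11), b=19^2·(≡1) mod 19; (11|19)=+1, (1|19)=+1; (−1)^{0·2·9}·(+1)^2·(+1)^0 = +1.
v=3: a=3^4·(≡2), b=3^5·(≡1) mod 3; (2|3)=-1, (1|3)=+1; (−1)^{4·5·1}·(-1)^5·(+1)^4 = -1.
v=17: a=17^2·(≡12), b=17^5·(≡6) mod 17; (12|17)=-1, (6|17)=-1; (−1)^{2·5·8}·(-1)^5·(-1)^2 = -1.
v=5: a=5^2·(≡3), b=5^5·(≡3) mod 5; (3|5)=-1, (3|5)=-1; (−1)^{2·5·2}·(-1)^5·(-1)^2 = -1.
v=29: a=29^1·(≡5), b=29^3·(≡9) mod 29; (5|29)=+1, (9|29)=+1; (−1)^{1·3·14}·(+1)^3·(+1)^1 = +1.
v=∞: 377 > 0 and -96135 < 0  ⇒  (a,b)_∞ = +1.
v=2: v_2(a)=6, v_2(b)=4; units ≡ 1, 1 (mod 8); ε·ε+αω+βω = 0·0+6·0+4·0 ≡ 0  ⇒  (a,b)_2 = +1.
v=7: a=7^-2·(≡3), b=7^0·(≡3) mod 7; (3|7)=-1, (3|7)=-1; (−1)^{-2·0·3}·(-1)^0·(-1)^-2 = +1.
(377, -96135 / ℚ) ramifies at {3, 5, 13, 17}: a division algebra.

[3, 5, 13, 17]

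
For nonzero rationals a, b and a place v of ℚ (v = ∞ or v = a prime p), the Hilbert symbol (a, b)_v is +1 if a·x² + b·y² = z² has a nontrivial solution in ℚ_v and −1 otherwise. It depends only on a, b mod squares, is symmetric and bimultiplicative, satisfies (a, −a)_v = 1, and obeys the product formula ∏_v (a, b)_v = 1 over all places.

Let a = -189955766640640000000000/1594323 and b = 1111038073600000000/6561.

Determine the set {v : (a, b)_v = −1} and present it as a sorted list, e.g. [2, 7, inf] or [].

[2, 23]

(a, b) ≡ (-48141093, 12259) mod (ℚ^×)²; places V = {2, 3, 5, 7, 11, 13, 17, 23, 41, ∞}.
(a,b)_3: α=-13, u≡2; β=-8, v≡1 (mod 3); (2|3)=-1, (1|3)=+1; sign (−1)^0·-1^-8·+1^-13 = +1.
(a,b)_∞: sgn(-48141093)=−, sgn(12259)=+, so +1.
(a,b)_41: α=1, u≡14; β=1, v≡13 (mod 41); (14|41)=-1, (13|41)=-1; sign (−1)^0·-1^1·-1^1 = +1.
(a,b)_11: α=1, u≡2; β=0, v≡3 (mod 11); (2|11)=-1, (3|11)=+1; sign (−1)^0·-1^0·+1^1 = +1.
(a,b)_5: α=10, u≡3; β=8, v≡1 (mod 5); (3|5)=-1, (1|5)=+1; sign (−1)^0·-1^8·+1^10 = +1.
(a,b)_13: α=1, u≡6; β=1, v≡11 (mod 13); (6|13)=-1, (11|13)=-1; sign (−1)^0·-1^1·-1^1 = +1.
(a,b)_17: α=3, u≡3; β=2, v≡16 (mod 17); (3|17)=-1, (16|17)=+1; sign (−1)^0·-1^2·+1^3 = +1.
(a,b)_2: α=22, β=14; u≡3, v≡3 (mod 8); ε(u)ε(v)=1·1, αω(v)=22·1, βω(u)=14·1; sum ≡ 1  ⇒  -1.
(a,b)_7: α=1, u≡6; β=2, v≡4 (mod 7); (6|7)=-1, (4|7)=+1; sign (−1)^0·-1^2·+1^1 = +1.
(a,b)_23: α=1, u≡12; β=1, v≡16 (mod 23); (12|23)=+1, (16|23)=+1; sign (−1)^1·+1^1·+1^1 = -1.
Ram(-48141093, 12259) = {2, 23}; no ℚ_2-point on the conic.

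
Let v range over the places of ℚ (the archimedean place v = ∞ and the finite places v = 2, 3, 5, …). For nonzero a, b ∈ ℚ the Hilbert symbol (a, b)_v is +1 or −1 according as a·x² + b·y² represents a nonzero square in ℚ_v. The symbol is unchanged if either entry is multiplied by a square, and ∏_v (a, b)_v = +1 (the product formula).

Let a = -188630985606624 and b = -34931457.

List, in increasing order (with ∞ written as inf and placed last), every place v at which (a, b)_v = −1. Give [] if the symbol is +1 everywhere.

[29, inf]

(a, b) ≡ (-46, -7337) mod (ℚ^×)²; places V = {2, 3, 11, 23, 29, ∞}.
(a,b)_∞: sgn(-46)=−, sgn(-7337)=−, so -1.
(a,b)_2: α=5, β=0; u≡1, v≡7 (mod 8); ε(u)ε(v)=0·1, αω(v)=5·0, βω(u)=0·0; sum ≡ 0  ⇒  +1.
(a,b)_11: α=2, u≡1; β=1, v≡3 (mod 11); (1|11)=+1, (3|11)=+1; sign (−1)^0·+1^1·+1^2 = +1.
(a,b)_3: α=2, u≡2; β=2, v≡1 (mod 3); (2|3)=-1, (1|3)=+1; sign (−1)^0·-1^2·+1^2 = +1.
(a,b)_23: α=5, u≡7; β=3, v≡4 (mod 23); (7|23)=-1, (4|23)=+1; sign (−1)^1·-1^3·+1^5 = +1.
(a,b)_29: α=2, u≡18; β=1, v≡11 (mod 29); (18|29)=-1, (11|29)=-1; sign (−1)^0·-1^1·-1^2 = -1.
(-46, -7337 / ℚ) ramifies at {29, ∞}: a division algebra.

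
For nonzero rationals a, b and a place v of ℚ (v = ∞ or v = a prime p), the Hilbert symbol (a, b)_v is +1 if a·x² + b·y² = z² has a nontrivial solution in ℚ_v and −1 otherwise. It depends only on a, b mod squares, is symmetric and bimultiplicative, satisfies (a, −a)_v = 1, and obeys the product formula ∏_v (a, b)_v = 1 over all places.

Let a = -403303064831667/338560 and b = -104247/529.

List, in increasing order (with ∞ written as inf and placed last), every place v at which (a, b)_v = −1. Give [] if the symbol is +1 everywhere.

(a, b) ≡ (-30, -143) mod (ℚ^×)²; places V = {2, 3, 5, 7, 11, 13, 23, ∞}.
(a,b)_∞: sgn(-30)=−, sgn(-143)=−, so -1.
(a,b)_23: α=-2, u≡8; β=-2, v≡12 (mod 23); (8|23)=+1, (12|23)=+1; sign (−1)^0·+1^-2·+1^-2 = +1.
(a,b)_3: α=9, u≡2; β=6, v≡1 (mod 3); (2|3)=-1, (1|3)=+1; sign (−1)^0·-1^6·+1^9 = +1.
(a,b)_11: α=4, u≡5; β=1, v≡5 (mod 11); (5|11)=+1, (5|11)=+1; sign (−1)^0·+1^1·+1^4 = +1.
(a,b)_13: α=4, u≡9; β=1, v≡6 (mod 13); (9|13)=+1, (6|13)=-1; sign (−1)^0·+1^1·-1^4 = +1.
(a,b)_7: α=2, u≡5; β=0, v≡1 (mod 7); (5|7)=-1, (1|7)=+1; sign (−1)^0·-1^0·+1^2 = +1.
(a,b)_5: α=-1, u≡4; β=0, v≡2 (mod 5); (4|5)=+1, (2|5)=-1; sign (−1)^0·+1^0·-1^-1 = -1.
(a,b)_2: α=-7, β=0; u≡1, v≡1 (mod 8); ε(u)ε(v)=0·0, αω(v)=-7·0, βω(u)=0·0; sum ≡ 0  ⇒  +1.
|Ram(-30, -143)| = 2, even; anisotropic at {5, ∞}.

[5, inf]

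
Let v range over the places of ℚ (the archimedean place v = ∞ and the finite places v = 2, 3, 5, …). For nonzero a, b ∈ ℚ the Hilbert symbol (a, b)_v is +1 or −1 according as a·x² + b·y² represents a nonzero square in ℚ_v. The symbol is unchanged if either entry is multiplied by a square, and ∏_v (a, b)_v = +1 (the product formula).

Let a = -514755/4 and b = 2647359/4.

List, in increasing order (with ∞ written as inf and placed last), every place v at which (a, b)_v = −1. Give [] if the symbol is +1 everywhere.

Mod squares: a ≡ -6355, b ≡ 2431. Check v ∈ {∞, 2, 3, 5, 11, 13, 17, 31, 41}.
v=5: a=5^1·(≡1), b=5^0·(≡1) mod 5; (1|5)=+1, (1|5)=+1; (−1)^{1·0·2}·(+1)^0·(+1)^1 = +1.
v=17: a=17^0·(≡14), b=17^1·(≡6) mod 17; (14|17)=-1, (6|17)=-1; (−1)^{0·1·8}·(-1)^1·(-1)^0 = -1.
v=31: a=31^1·(≡26), b=31^0·(≡13) mod 31; (26|31)=-1, (13|31)=-1; (−1)^{1·0·15}·(-1)^0·(-1)^1 = -1.
v=13: a=13^0·(≡8), b=13^1·(≡6) mod 13; (8|13)=-1, (6|13)=-1; (−1)^{0·1·6}·(-1)^1·(-1)^0 = -1.
v=2: v_2(a)=-2, v_2(b)=-2; units ≡ 5, 7 (mod 8); ε·ε+αω+βω = 0·1+-2·0+-2·1 ≡ 0  ⇒  (a,b)_2 = +1.
v=3: a=3^4·(≡2), b=3^2·(≡1) mod 3; (2|3)=-1, (1|3)=+1; (−1)^{4·2·1}·(-1)^2·(+1)^4 = +1.
v=∞: -6355 < 0 and 2431 > 0  ⇒  (a,b)_∞ = +1.
v=41: a=41^1·(≡8), b=41^0·(≡28) mod 41; (8|41)=+1, (28|41)=-1; (−1)^{1·0·20}·(+1)^0·(-1)^1 = -1.
v=11: a=11^0·(≡3), b=11^3·(≡5) mod 11; (3|11)=+1, (5|11)=+1; (−1)^{0·3·5}·(+1)^3·(+1)^0 = +1.
|Ram(-6355, 2431)| = 4, even; anisotropic at {13, 17, 31, 41}.

[13, 17, 31, 41]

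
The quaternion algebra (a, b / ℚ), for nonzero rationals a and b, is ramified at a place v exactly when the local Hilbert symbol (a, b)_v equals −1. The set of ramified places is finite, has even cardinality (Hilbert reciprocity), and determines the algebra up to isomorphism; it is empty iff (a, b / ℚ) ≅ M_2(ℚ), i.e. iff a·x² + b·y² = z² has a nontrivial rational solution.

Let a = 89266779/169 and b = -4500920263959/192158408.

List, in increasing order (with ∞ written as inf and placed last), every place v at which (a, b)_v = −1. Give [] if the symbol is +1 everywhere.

Mod squares: a ≡ 51, b ≡ -238. Check v ∈ {∞, 2, 3, 7, 13, 17, 29}.
v=∞: 51 > 0 and -238 < 0  ⇒  (a,b)_∞ = +1.
v=13: a=13^-2·(≡4), b=13^-4·(≡9) mod 13; (4|13)=+1, (9|13)=+1; (−1)^{-2·-4·6}·(+1)^-4·(+1)^-2 = +1.
v=29: a=29^0·(≡7), b=29^-2·(≡20) mod 29; (7|29)=+1, (20|29)=+1; (−1)^{0·-2·14}·(+1)^-2·(+1)^0 = +1.
v=3: a=3^7·(≡2), b=3^8·(≡2) mod 3; (2|3)=-1, (2|3)=-1; (−1)^{7·8·1}·(-1)^8·(-1)^7 = -1.
v=2: v_2(a)=0, v_2(b)=-3; units ≡ 3, 1 (mod 8); ε·ε+αω+βω = 1·0+0·0+-3·1 ≡ 1  ⇒  (a,b)_2 = -1.
v=17: a=17^1·(≡7), b=17^1·(≡6) mod 17; (7|17)=-1, (6|17)=-1; (−1)^{1·1·8}·(-1)^1·(-1)^1 = +1.
v=7: a=7^4·(≡2), b=7^9·(≡1) mod 7; (2|7)=+1, (1|7)=+1; (−1)^{4·9·3}·(+1)^9·(+1)^4 = +1.
(51, -238 / ℚ) ramifies at {2, 3}: a division algebra.

[2, 3]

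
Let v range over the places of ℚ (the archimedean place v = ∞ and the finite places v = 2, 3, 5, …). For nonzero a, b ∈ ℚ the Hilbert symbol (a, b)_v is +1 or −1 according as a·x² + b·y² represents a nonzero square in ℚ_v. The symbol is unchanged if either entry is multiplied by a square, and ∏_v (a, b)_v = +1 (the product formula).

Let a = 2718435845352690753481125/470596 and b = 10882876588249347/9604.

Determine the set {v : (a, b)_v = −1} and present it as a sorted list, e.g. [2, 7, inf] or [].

[5, 17]

(a, b) ≡ (4845, 187) mod (ℚ^×)²; places V = {2, 3, 5, 7, 11, 17, 19, 23, ∞}.
(a,b)_2: α=-2, β=-2; u≡5, v≡3 (mod 8); ε(u)ε(v)=0·1, αω(v)=-2·1, βω(u)=-2·1; sum ≡ 0  ⇒  +1.
(a,b)_7: α=-6, u≡1; β=-4, v≡6 (mod 7); (1|7)=+1, (6|7)=-1; sign (−1)^0·+1^-4·-1^-6 = +1.
(a,b)_17: α=1, u≡8; β=1, v≡5 (mod 17); (8|17)=+1, (5|17)=-1; sign (−1)^0·+1^1·-1^1 = -1.
(a,b)_11: α=2, u≡3; β=3, v≡2 (mod 11); (3|11)=+1, (2|11)=-1; sign (−1)^0·+1^3·-1^2 = +1.
(a,b)_5: α=3, u≡4; β=0, v≡3 (mod 5); (4|5)=+1, (3|5)=-1; sign (−1)^0·+1^0·-1^3 = -1.
(a,b)_3: α=9, u≡1; β=2, v≡1 (mod 3); (1|3)=+1, (1|3)=+1; sign (−1)^0·+1^2·+1^9 = +1.
(a,b)_23: α=8, u≡22; β=6, v≡3 (mod 23); (22|23)=-1, (3|23)=+1; sign (−1)^0·-1^6·+1^8 = +1.
(a,b)_∞: sgn(4845)=+, sgn(187)=+, so +1.
(a,b)_19: α=3, u≡12; β=2, v≡16 (mod 19); (12|19)=-1, (16|19)=+1; sign (−1)^0·-1^2·+1^3 = +1.
|Ram(4845, 187)| = 2, even; anisotropic at {5, 17}.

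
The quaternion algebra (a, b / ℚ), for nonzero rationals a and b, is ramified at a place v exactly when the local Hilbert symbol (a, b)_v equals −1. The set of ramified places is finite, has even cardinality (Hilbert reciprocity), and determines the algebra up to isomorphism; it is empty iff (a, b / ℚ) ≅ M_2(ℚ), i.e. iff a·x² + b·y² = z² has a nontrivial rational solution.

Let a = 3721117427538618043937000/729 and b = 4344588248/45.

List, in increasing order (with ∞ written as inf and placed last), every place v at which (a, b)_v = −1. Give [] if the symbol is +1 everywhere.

[2, 5, 13, 43]

(a, b) ≡ (126170, 44882110) mod (ℚ^×)²; places V = {2, 3, 5, 7, 11, 13, 31, 37, 43, ∞}.
(a,b)_11: α=5, u≡7; β=2, v≡5 (mod 11); (7|11)=-1, (5|11)=+1; sign (−1)^0·-1^2·+1^5 = +1.
(a,b)_7: α=2, u≡2; β=1, v≡3 (mod 7); (2|7)=+1, (3|7)=-1; sign (−1)^0·+1^1·-1^2 = +1.
(a,b)_∞: sgn(126170)=+, sgn(44882110)=+, so +1.
(a,b)_13: α=2, u≡11; β=1, v≡6 (mod 13); (11|13)=-1, (6|13)=-1; sign (−1)^0·-1^1·-1^2 = -1.
(a,b)_31: α=3, u≡8; β=1, v≡21 (mod 31); (8|31)=+1, (21|31)=-1; sign (−1)^1·+1^1·-1^3 = +1.
(a,b)_37: α=3, u≡18; β=1, v≡22 (mod 37); (18|37)=-1, (22|37)=-1; sign (−1)^0·-1^1·-1^3 = +1.
(a,b)_5: α=3, u≡4; β=-1, v≡2 (mod 5); (4|5)=+1, (2|5)=-1; sign (−1)^0·+1^-1·-1^3 = -1.
(a,b)_2: α=3, β=3; u≡5, v≡7 (mod 8); ε(u)ε(v)=0·1, αω(v)=3·0, βω(u)=3·1; sum ≡ 1  ⇒  -1.
(a,b)_3: α=-6, u≡2; β=-2, v≡1 (mod 3); (2|3)=-1, (1|3)=+1; sign (−1)^0·-1^-2·+1^-6 = +1.
(a,b)_43: α=2, u≡30; β=1, v≡4 (mod 43); (30|43)=-1, (4|43)=+1; sign (−1)^0·-1^1·+1^2 = -1.
|Ram(126170, 44882110)| = 4, even; anisotropic at {2, 5, 13, 43}.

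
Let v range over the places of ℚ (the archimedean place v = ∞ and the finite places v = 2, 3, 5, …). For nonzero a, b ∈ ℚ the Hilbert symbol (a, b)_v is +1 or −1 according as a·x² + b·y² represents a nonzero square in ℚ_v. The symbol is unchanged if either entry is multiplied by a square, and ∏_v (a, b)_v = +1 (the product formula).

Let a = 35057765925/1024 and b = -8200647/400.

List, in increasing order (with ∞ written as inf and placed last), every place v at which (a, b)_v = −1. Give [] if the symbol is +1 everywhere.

[7, 13]

Mod squares: a ≡ 47957, b ≡ -911183. Check v ∈ {∞, 2, 3, 5, 7, 13, 17, 19, 31}.
v=∞: 47957 > 0 and -911183 < 0  ⇒  (a,b)_∞ = +1.
v=13: a=13^1·(≡9), b=13^1·(≡11) mod 13; (9|13)=+1, (11|13)=-1; (−1)^{1·1·6}·(+1)^1·(-1)^1 = -1.
v=17: a=17^1·(≡15), b=17^1·(≡2) mod 17; (15|17)=+1, (2|17)=+1; (−1)^{1·1·8}·(+1)^1·(+1)^1 = +1.
v=2: v_2(a)=-10, v_2(b)=-4; units ≡ 5, 1 (mod 8); ε·ε+αω+βω = 0·0+-10·0+-4·1 ≡ 0  ⇒  (a,b)_2 = +1.
v=3: a=3^4·(≡2), b=3^2·(≡1) mod 3; (2|3)=-1, (1|3)=+1; (−1)^{4·2·1}·(-1)^2·(+1)^4 = +1.
v=5: a=5^2·(≡3), b=5^-2·(≡3) mod 5; (3|5)=-1, (3|5)=-1; (−1)^{2·-2·2}·(-1)^-2·(-1)^2 = +1.
v=7: a=7^1·(≡6), b=7^1·(≡6) mod 7; (6|7)=-1, (6|7)=-1; (−1)^{1·1·3}·(-1)^1·(-1)^1 = -1.
v=19: a=19^2·(≡4), b=19^1·(≡10) mod 19; (4|19)=+1, (10|19)=-1; (−1)^{2·1·9}·(+1)^1·(-1)^2 = +1.
v=31: a=31^1·(≡20), b=31^1·(≡15) mod 31; (20|31)=+1, (15|31)=-1; (−1)^{1·1·15}·(+1)^1·(-1)^1 = +1.
(47957, -911183 / ℚ) ramifies at {7, 13}: a division algebra.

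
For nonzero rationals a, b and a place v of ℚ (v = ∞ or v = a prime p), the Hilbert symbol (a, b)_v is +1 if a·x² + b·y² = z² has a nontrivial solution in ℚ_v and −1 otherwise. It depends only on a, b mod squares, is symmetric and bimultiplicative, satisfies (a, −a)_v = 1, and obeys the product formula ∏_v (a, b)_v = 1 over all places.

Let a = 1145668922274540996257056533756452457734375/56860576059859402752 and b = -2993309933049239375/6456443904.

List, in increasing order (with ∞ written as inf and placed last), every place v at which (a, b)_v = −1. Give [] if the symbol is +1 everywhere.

[5, 13]

Mod squares: a ≡ 26565, b ≡ -143. Check v ∈ {∞, 2, 3, 5, 7, 11, 13, 17, 19, 23, 31, 41}.
v=13: a=13^2·(≡5), b=13^1·(≡7) mod 13; (5|13)=-1, (7|13)=-1; (−1)^{2·1·6}·(-1)^1·(-1)^2 = -1.
v=23: a=23^5·(≡11), b=23^2·(≡12) mod 23; (11|23)=-1, (12|23)=+1; (−1)^{5·2·11}·(-1)^2·(+1)^5 = +1.
v=5: a=5^7·(≡2), b=5^4·(≡3) mod 5; (2|5)=-1, (3|5)=-1; (−1)^{7·4·2}·(-1)^4·(-1)^7 = -1.
v=3: a=3^-25·(≡2), b=3^-8·(≡1) mod 3; (2|3)=-1, (1|3)=+1; (−1)^{-25·-8·1}·(-1)^-8·(+1)^-25 = +1.
v=17: a=17^4·(≡14), b=17^2·(≡12) mod 17; (14|17)=-1, (12|17)=-1; (−1)^{4·2·8}·(-1)^2·(-1)^4 = +1.
v=7: a=7^1·(≡4), b=7^0·(≡2) mod 7; (4|7)=+1, (2|7)=+1; (−1)^{1·0·3}·(+1)^0·(+1)^1 = +1.
v=19: a=19^10·(≡13), b=19^4·(≡6) mod 19; (13|19)=-1, (6|19)=+1; (−1)^{10·4·9}·(-1)^4·(+1)^10 = +1.
v=11: a=11^3·(≡6), b=11^1·(≡4) mod 11; (6|11)=-1, (4|11)=+1; (−1)^{3·1·5}·(-1)^1·(+1)^3 = +1.
v=41: a=41^4·(≡3), b=41^2·(≡1) mod 41; (3|41)=-1, (1|41)=+1; (−1)^{4·2·20}·(-1)^2·(+1)^4 = +1.
v=31: a=31^0·(≡12), b=31^-2·(≡11) mod 31; (12|31)=-1, (11|31)=-1; (−1)^{0·-2·15}·(-1)^-2·(-1)^0 = +1.
v=2: v_2(a)=-26, v_2(b)=-10; units ≡ 5, 1 (mod 8); ε·ε+αω+βω = 0·0+-26·0+-10·1 ≡ 0  ⇒  (a,b)_2 = +1.
v=∞: 26565 > 0 and -143 < 0  ⇒  (a,b)_∞ = +1.
Ram(26565, -143) = {5, 13}; no ℚ_5-point on the conic.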